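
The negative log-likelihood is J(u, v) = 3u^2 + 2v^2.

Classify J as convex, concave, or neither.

J is quadratic, so its Hessian is the constant matrix H = [[6, 0], [0, 4]].
det(H) = 24, tr(H) = 10.
det(H) > 0 and tr(H) > 0, so H is positive definite everywhere: convex.

convex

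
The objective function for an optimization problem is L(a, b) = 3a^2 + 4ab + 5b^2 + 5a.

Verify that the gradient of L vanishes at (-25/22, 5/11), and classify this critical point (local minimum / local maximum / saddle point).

∇L = (6a + 4b + 5, 4a + 10b); substituting (-25/22, 5/11) gives ∇L = (0, 0), so (-25/22, 5/11) is indeed a critical point.
The Hessian of L is constant: H = [[6, 4], [4, 10]].
det(H) = 6·10 − 4² = 44.
det(H) > 0 and tr(H) = 16 > 0, so H is positive definite and the point is a local minimum.

local minimum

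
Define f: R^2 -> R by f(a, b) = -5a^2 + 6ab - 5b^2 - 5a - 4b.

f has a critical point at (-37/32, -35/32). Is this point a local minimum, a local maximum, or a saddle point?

The Hessian of f is constant: H = [[-10, 6], [6, -10]].
det(H) = (-10)·(-10) − 6² = 64.
det(H) > 0 and tr(H) = -20 < 0, so H is negative definite and the point is a local maximum.

local maximum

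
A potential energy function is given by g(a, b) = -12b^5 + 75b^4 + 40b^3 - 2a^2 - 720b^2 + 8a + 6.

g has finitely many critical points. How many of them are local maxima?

2

g separates as a function of a plus a function of b, so ∇g=0 decouples.
∂g/∂a = -4(a - 2) = 0 at a ∈ {2}; ∂g/∂b = -60b(b - 4)(b - 3)(b + 2) = 0 at b ∈ {-2, 0, 3, 4}.
The Hessian is diagonal: diag(g_aa, g_bb). Second derivatives: g_aa(2)=-4; g_bb(-2)=3600, g_bb(0)=-1440, g_bb(3)=900, g_bb(4)=-1440.
Local maxima occur where both diagonal entries negative: (2, 0), (2, 4). Count: 2.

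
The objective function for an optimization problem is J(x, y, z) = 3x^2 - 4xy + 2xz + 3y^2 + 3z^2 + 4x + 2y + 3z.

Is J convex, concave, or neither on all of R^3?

convex

J is quadratic, so its Hessian is the constant matrix H = [[6, -4, 2], [-4, 6, 0], [2, 0, 6]].
Leading principal minors: 6, 20, 96.
All positive ⇒ H ≻ 0 ⇒ convex.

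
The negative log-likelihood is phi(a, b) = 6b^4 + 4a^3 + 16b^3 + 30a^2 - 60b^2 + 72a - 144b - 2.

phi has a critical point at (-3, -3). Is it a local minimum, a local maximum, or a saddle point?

saddle point

The mixed partial ∂²phi/∂a∂b is 0, so the Hessian at any point is diag(phi_aa, phi_bb) = diag(12(2a + 5), 24(3b^2 + 4b - 5)).
At (-3, -3): H = diag(-12, 240).
The eigenvalues have opposite signs, so H is indefinite: a saddle point.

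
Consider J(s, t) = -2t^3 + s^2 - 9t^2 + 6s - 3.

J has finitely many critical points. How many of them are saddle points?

J separates as a function of s plus a function of t, so ∇J=0 decouples.
∂J/∂s = 2(s + 3) = 0 at s ∈ {-3}; ∂J/∂t = -6t(t + 3) = 0 at t ∈ {-3, 0}.
The Hessian is diagonal: diag(J_ss, J_tt). Second derivatives: J_ss(-3)=2; J_tt(-3)=18, J_tt(0)=-18.
Saddle points occur where the two diagonal entries have opposite signs: (-3, 0). Count: 1.

1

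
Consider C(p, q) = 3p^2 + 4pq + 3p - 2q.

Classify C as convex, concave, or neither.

C is quadratic, so its Hessian is the constant matrix H = [[6, 4], [4, 0]].
det(H) = -16, tr(H) = 6.
det(H) < 0, so H is indefinite: neither convex nor concave.

neither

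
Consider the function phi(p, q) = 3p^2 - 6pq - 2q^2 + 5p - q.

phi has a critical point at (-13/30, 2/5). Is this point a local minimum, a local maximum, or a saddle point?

saddle point

The Hessian of phi is constant: H = [[6, -6], [-6, -4]].
det(H) = 6·(-4) − (-6)² = -60.
Since det(H) < 0, H is indefinite and the critical point is a saddle point.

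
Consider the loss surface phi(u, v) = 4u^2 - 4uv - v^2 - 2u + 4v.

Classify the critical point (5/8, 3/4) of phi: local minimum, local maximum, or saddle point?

saddle point

The Hessian of phi is constant: H = [[8, -4], [-4, -2]].
det(H) = 8·(-2) − (-4)² = -32.
Since det(H) < 0, H is indefinite and the critical point is a saddle point.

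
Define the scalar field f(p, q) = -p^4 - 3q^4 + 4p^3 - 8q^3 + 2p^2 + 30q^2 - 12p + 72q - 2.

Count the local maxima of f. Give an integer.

4

f separates as a function of p plus a function of q, so ∇f=0 decouples.
∂f/∂p = -4(p - 3)(p - 1)(p + 1) = 0 at p ∈ {-1, 1, 3}; ∂f/∂q = -12(q - 2)(q + 1)(q + 3) = 0 at q ∈ {-3, -1, 2}.
The Hessian is diagonal: diag(f_pp, f_qq). Second derivatives: f_pp(-1)=-32, f_pp(1)=16, f_pp(3)=-32; f_qq(-3)=-120, f_qq(-1)=72, f_qq(2)=-180.
Local maxima occur where both diagonal entries negative: (-1, -3), (-1, 2), (3, -3), (3, 2). Count: 4.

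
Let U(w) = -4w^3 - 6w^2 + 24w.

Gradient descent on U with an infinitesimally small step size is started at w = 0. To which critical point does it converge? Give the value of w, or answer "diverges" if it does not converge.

U'(w) = -12(w - 1)(w + 2), so U'(0) = 24.
Gradient descent moves in the -U' direction, i.e. w is decreasing.
The nearest critical point in that direction is w = -2, where U'' = 36 > 0 (a local minimum). The iterate converges there.

-2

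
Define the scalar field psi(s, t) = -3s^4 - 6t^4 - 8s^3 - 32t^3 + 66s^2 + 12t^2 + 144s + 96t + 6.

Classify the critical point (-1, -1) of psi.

The mixed partial ∂²psi/∂s∂t is 0, so the Hessian at any point is diag(psi_ss, psi_tt) = diag(12(-3s^2 - 4s + 11), 24(-3t^2 - 8t + 1)).
At (-1, -1): H = diag(144, 144).
Both eigenvalues are positive, so H is positive definite: a local minimum.

local minimum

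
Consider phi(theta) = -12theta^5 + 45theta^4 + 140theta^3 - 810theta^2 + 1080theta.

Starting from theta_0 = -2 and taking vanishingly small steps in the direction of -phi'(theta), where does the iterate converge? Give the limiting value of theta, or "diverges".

-3

phi'(theta) = -60(theta - 3)(theta - 2)(theta - 1)(theta + 3), so phi'(-2) = 3600.
Gradient descent moves in the -phi' direction, i.e. theta is decreasing.
The nearest critical point in that direction is theta = -3, where phi'' = 7200 > 0 (a local minimum). The iterate converges there.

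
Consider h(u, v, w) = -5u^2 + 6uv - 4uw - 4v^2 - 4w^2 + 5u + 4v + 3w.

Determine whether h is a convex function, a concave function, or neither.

h is quadratic, so its Hessian is the constant matrix H = [[-10, 6, -4], [6, -8, 0], [-4, 0, -8]].
Leading principal minors: -10, 44, -224.
Signs alternate −, +, − ⇒ H ≺ 0 ⇒ concave.

concave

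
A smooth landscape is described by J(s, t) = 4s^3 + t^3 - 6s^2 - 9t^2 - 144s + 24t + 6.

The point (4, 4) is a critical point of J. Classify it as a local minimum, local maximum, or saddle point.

The mixed partial ∂²J/∂s∂t is 0, so the Hessian at any point is diag(J_ss, J_tt) = diag(12(2s - 1), 6(t - 3)).
At (4, 4): H = diag(84, 6).
Both eigenvalues are positive, so H is positive definite: a local minimum.

local minimum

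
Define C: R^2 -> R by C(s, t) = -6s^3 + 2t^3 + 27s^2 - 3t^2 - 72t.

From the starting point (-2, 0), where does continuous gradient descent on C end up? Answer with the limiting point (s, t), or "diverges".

(0, 4)

C is separable, so gradient descent decouples: s follows -∂C/∂s, t follows -∂C/∂t.
∂C/∂s = -18s(s - 3); at s=-2 this is -180, so s increases.
∂C/∂t = 6(t - 4)(t + 3); at t=0 this is -72, so t increases.
s converges to its nearest critical value 0 (a local min of the s-part); t converges to 4. The iterate converges to (0, 4).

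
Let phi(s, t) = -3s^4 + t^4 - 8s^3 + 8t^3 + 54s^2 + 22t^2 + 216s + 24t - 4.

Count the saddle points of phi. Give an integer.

phi separates as a function of s plus a function of t, so ∇phi=0 decouples.
∂phi/∂s = -12(s - 3)(s + 2)(s + 3) = 0 at s ∈ {-3, -2, 3}; ∂phi/∂t = 4(t + 1)(t + 2)(t + 3) = 0 at t ∈ {-3, -2, -1}.
The Hessian is diagonal: diag(phi_ss, phi_tt). Second derivatives: phi_ss(-3)=-72, phi_ss(-2)=60, phi_ss(3)=-360; phi_tt(-3)=8, phi_tt(-2)=-4, phi_tt(-1)=8.
Saddle points occur where the two diagonal entries have opposite signs: (-3, -3), (-3, -1), (-2, -2), (3, -3), (3, -1). Count: 5.

5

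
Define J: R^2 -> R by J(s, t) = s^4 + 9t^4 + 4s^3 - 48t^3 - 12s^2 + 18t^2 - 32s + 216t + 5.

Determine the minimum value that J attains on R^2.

J(s,t) separates as P(s) + Q(t) + 5, so its minimum is min P + min Q + 5.
P'(s) = 4(s - 2)(s + 1)(s + 4) vanishes at s ∈ {-4, -1, 2}; Q'(t) = 36(t - 3)(t - 2)(t + 1) vanishes at t ∈ {-1, 2, 3}.
Local minima of P (where P''>0): P(-4)=-64, P(2)=-64. Local minima of Q: Q(-1)=-141, Q(3)=243.
So the global minimum of J is P(-4) + Q(-1) + 5 = -64 − 141 + 5 = -200, attained at (-4, -1).

-200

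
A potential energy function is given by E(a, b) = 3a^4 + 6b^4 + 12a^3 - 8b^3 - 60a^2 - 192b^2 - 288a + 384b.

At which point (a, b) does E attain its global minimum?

(3, -4)

E(a,b) separates as P(a) + Q(b), so its minimum is min P + min Q.
P'(a) = 12(a - 3)(a + 2)(a + 4) vanishes at a ∈ {-4, -2, 3}; Q'(b) = 24(b - 4)(b - 1)(b + 4) vanishes at b ∈ {-4, 1, 4}.
Local minima of P (where P''>0): P(-4)=192, P(3)=-837. Local minima of Q: Q(-4)=-2560, Q(4)=-512.
So the global minimum of E is P(3) + Q(-4) = -837 − 2560 = -3397, attained at (3, -4).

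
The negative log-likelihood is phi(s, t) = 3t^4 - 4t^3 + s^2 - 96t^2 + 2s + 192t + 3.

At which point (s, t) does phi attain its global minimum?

phi(s,t) separates as P(s) + Q(t) + 3, so its minimum is min P + min Q + 3.
P'(s) = 2s + 2 vanishes at s ∈ {-1}; Q'(t) = 12(t - 4)(t - 1)(t + 4) vanishes at t ∈ {-4, 1, 4}.
Local minima of P (where P''>0): P(-1)=-1. Local minima of Q: Q(-4)=-1280, Q(4)=-256.
So the global minimum of phi is P(-1) + Q(-4) + 3 = -1 − 1280 + 3 = -1278, attained at (-1, -4).

(-1, -4)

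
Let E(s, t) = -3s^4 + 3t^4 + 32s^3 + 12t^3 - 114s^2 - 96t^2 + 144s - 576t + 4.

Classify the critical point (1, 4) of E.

The mixed partial ∂²E/∂s∂t is 0, so the Hessian at any point is diag(E_ss, E_tt) = diag(12(-3s^2 + 16s - 19), 12(3t^2 + 6t - 16)).
At (1, 4): H = diag(-72, 672).
The eigenvalues have opposite signs, so H is indefinite: a saddle point.

saddle point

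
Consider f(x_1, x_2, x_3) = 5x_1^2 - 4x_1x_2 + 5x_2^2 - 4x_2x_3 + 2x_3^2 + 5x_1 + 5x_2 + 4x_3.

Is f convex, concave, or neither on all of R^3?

f is quadratic, so its Hessian is the constant matrix H = [[10, -4, 0], [-4, 10, -4], [0, -4, 4]].
Leading principal minors: 10, 84, 176.
All positive ⇒ H ≻ 0 ⇒ convex.

convex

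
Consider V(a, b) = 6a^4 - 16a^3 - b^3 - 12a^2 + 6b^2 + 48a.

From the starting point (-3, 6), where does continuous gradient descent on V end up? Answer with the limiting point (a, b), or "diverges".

diverges

V is separable, so gradient descent decouples: a follows -∂V/∂a, b follows -∂V/∂b.
∂V/∂a = 24(a - 2)(a - 1)(a + 1); at a=-3 this is -960, so a increases.
∂V/∂b = -3b(b - 4); at b=6 this is -36, so b increases.
The b-coordinate has no critical point in that direction and runs off to infinity.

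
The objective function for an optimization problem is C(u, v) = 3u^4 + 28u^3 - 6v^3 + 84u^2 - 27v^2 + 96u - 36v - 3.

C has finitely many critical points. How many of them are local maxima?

C separates as a function of u plus a function of v, so ∇C=0 decouples.
∂C/∂u = 12(u + 1)(u + 2)(u + 4) = 0 at u ∈ {-4, -2, -1}; ∂C/∂v = -18(v + 1)(v + 2) = 0 at v ∈ {-2, -1}.
The Hessian is diagonal: diag(C_uu, C_vv). Second derivatives: C_uu(-4)=72, C_uu(-2)=-24, C_uu(-1)=36; C_vv(-2)=18, C_vv(-1)=-18.
Local maxima occur where both diagonal entries negative: (-2, -1). Count: 1.

1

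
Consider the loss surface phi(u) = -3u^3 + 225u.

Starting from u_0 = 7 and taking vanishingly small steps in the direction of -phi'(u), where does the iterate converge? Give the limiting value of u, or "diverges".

phi'(u) = -9(u - 5)(u + 5), so phi'(7) = -216.
Gradient descent moves in the -phi' direction, i.e. u is increasing.
There is no critical point above u=7, and phi' keeps the same sign, so the iterate runs off to +∞.

diverges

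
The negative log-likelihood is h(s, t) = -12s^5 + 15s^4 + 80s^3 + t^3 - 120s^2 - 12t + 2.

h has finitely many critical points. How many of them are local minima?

2

h separates as a function of s plus a function of t, so ∇h=0 decouples.
∂h/∂s = -60s(s - 2)(s - 1)(s + 2) = 0 at s ∈ {-2, 0, 1, 2}; ∂h/∂t = 3(t - 2)(t + 2) = 0 at t ∈ {-2, 2}.
The Hessian is diagonal: diag(h_ss, h_tt). Second derivatives: h_ss(-2)=1440, h_ss(0)=-240, h_ss(1)=180, h_ss(2)=-480; h_tt(-2)=-12, h_tt(2)=12.
Local minima occur where both diagonal entries positive: (-2, 2), (1, 2). Count: 2.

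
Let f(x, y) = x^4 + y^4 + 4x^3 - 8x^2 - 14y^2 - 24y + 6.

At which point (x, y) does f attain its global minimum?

(-4, 3)

f(x,y) separates as P(x) + Q(y) + 6, so its minimum is min P + min Q + 6.
P'(x) = 4x(x - 1)(x + 4) vanishes at x ∈ {-4, 0, 1}; Q'(y) = 4(y - 3)(y + 1)(y + 2) vanishes at y ∈ {-2, -1, 3}.
Local minima of P (where P''>0): P(-4)=-128, P(1)=-3. Local minima of Q: Q(-2)=8, Q(3)=-117.
So the global minimum of f is P(-4) + Q(3) + 6 = -128 − 117 + 6 = -239, attained at (-4, 3).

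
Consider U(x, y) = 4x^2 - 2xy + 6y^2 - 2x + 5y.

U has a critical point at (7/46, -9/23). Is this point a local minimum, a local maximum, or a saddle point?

local minimum

The Hessian of U is constant: H = [[8, -2], [-2, 12]].
det(H) = 8·12 − (-2)² = 92.
det(H) > 0 and tr(H) = 20 > 0, so H is positive definite and the point is a local minimum.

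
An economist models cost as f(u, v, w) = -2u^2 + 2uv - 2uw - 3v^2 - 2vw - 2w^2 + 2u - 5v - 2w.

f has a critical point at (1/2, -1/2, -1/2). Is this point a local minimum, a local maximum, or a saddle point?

The Hessian is constant: H = [[-4, 2, -2], [2, -6, -2], [-2, -2, -4]].
Leading principal minors: Δ₁ = -4, Δ₂ = 20, Δ₃ = -24.
The minors alternate sign starting negative (−, +, −), so H is negative definite: a local maximum.

local maximum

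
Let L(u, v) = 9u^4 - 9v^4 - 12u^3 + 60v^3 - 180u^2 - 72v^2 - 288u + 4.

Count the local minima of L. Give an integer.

2

L separates as a function of u plus a function of v, so ∇L=0 decouples.
∂L/∂u = 36(u - 4)(u + 1)(u + 2) = 0 at u ∈ {-2, -1, 4}; ∂L/∂v = -36v(v - 4)(v - 1) = 0 at v ∈ {0, 1, 4}.
The Hessian is diagonal: diag(L_uu, L_vv). Second derivatives: L_uu(-2)=216, L_uu(-1)=-180, L_uu(4)=1080; L_vv(0)=-144, L_vv(1)=108, L_vv(4)=-432.
Local minima occur where both diagonal entries positive: (-2, 1), (4, 1). Count: 2.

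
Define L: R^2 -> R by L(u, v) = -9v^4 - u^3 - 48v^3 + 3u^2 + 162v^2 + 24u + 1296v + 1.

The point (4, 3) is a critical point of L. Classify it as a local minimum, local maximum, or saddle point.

The mixed partial ∂²L/∂u∂v is 0, so the Hessian at any point is diag(L_uu, L_vv) = diag(6(-u + 1), 36(-3v^2 - 8v + 9)).
At (4, 3): H = diag(-18, -1512).
Both eigenvalues are negative, so H is negative definite: a local maximum.

local maximum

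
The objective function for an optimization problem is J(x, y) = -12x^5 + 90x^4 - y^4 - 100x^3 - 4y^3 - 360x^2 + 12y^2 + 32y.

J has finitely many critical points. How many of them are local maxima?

J separates as a function of x plus a function of y, so ∇J=0 decouples.
∂J/∂x = -60x(x - 4)(x - 3)(x + 1) = 0 at x ∈ {-1, 0, 3, 4}; ∂J/∂y = -4(y - 2)(y + 1)(y + 4) = 0 at y ∈ {-4, -1, 2}.
The Hessian is diagonal: diag(J_xx, J_yy). Second derivatives: J_xx(-1)=1200, J_xx(0)=-720, J_xx(3)=720, J_xx(4)=-1200; J_yy(-4)=-72, J_yy(-1)=36, J_yy(2)=-72.
Local maxima occur where both diagonal entries negative: (0, -4), (0, 2), (4, -4), (4, 2). Count: 4.

4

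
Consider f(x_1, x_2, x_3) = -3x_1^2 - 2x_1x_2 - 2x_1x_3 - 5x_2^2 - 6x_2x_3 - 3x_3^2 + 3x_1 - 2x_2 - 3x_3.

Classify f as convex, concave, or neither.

f is quadratic, so its Hessian is the constant matrix H = [[-6, -2, -2], [-2, -10, -6], [-2, -6, -6]].
Leading principal minors: -6, 56, -128.
Signs alternate −, +, − ⇒ H ≺ 0 ⇒ concave.

concave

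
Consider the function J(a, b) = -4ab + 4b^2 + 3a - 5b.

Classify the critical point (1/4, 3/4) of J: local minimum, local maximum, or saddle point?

saddle point

The Hessian of J is constant: H = [[0, -4], [-4, 8]].
det(H) = 0·8 − (-4)² = -16.
Since det(H) < 0, H is indefinite and the critical point is a saddle point.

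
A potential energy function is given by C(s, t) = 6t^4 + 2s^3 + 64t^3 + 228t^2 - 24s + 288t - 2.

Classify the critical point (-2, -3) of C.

The mixed partial ∂²C/∂s∂t is 0, so the Hessian at any point is diag(C_ss, C_tt) = diag(12s, 24(3t^2 + 16t + 19)).
At (-2, -3): H = diag(-24, -48).
Both eigenvalues are negative, so H is negative definite: a local maximum.

local maximum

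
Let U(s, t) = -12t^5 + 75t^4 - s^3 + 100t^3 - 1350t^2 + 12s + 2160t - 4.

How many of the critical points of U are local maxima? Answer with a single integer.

U separates as a function of s plus a function of t, so ∇U=0 decouples.
∂U/∂s = -3(s - 2)(s + 2) = 0 at s ∈ {-2, 2}; ∂U/∂t = -60(t - 4)(t - 3)(t - 1)(t + 3) = 0 at t ∈ {-3, 1, 3, 4}.
The Hessian is diagonal: diag(U_ss, U_tt). Second derivatives: U_ss(-2)=12, U_ss(2)=-12; U_tt(-3)=10080, U_tt(1)=-1440, U_tt(3)=720, U_tt(4)=-1260.
Local maxima occur where both diagonal entries negative: (2, 1), (2, 4). Count: 2.

2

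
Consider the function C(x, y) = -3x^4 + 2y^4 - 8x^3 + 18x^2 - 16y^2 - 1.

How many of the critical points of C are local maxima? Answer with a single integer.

2

C separates as a function of x plus a function of y, so ∇C=0 decouples.
∂C/∂x = -12x(x - 1)(x + 3) = 0 at x ∈ {-3, 0, 1}; ∂C/∂y = 8y(y - 2)(y + 2) = 0 at y ∈ {-2, 0, 2}.
The Hessian is diagonal: diag(C_xx, C_yy). Second derivatives: C_xx(-3)=-144, C_xx(0)=36, C_xx(1)=-48; C_yy(-2)=64, C_yy(0)=-32, C_yy(2)=64.
Local maxima occur where both diagonal entries negative: (-3, 0), (1, 0). Count: 2.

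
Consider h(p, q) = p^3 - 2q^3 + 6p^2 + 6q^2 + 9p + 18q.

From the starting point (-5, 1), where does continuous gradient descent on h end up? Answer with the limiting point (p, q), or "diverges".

h is separable, so gradient descent decouples: p follows -∂h/∂p, q follows -∂h/∂q.
∂h/∂p = 3(p + 1)(p + 3); at p=-5 this is 24, so p decreases.
∂h/∂q = -6(q - 3)(q + 1); at q=1 this is 24, so q decreases.
The p-coordinate has no critical point in that direction and runs off to infinity.

diverges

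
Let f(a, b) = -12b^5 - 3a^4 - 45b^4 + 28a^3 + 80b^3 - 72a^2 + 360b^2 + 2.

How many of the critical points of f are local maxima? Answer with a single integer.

f separates as a function of a plus a function of b, so ∇f=0 decouples.
∂f/∂a = -12a(a - 4)(a - 3) = 0 at a ∈ {0, 3, 4}; ∂f/∂b = -60b(b - 2)(b + 2)(b + 3) = 0 at b ∈ {-3, -2, 0, 2}.
The Hessian is diagonal: diag(f_aa, f_bb). Second derivatives: f_aa(0)=-144, f_aa(3)=36, f_aa(4)=-48; f_bb(-3)=900, f_bb(-2)=-480, f_bb(0)=720, f_bb(2)=-2400.
Local maxima occur where both diagonal entries negative: (0, -2), (0, 2), (4, -2), (4, 2). Count: 4.

4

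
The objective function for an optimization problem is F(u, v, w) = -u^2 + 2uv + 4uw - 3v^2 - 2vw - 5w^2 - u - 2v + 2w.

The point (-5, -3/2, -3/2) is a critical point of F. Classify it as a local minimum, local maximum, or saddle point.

The Hessian is constant: H = [[-2, 2, 4], [2, -6, -2], [4, -2, -10]].
Leading principal minors: Δ₁ = -2, Δ₂ = 8, Δ₃ = -8.
The minors alternate sign starting negative (−, +, −), so H is negative definite: a local maximum.

local maximum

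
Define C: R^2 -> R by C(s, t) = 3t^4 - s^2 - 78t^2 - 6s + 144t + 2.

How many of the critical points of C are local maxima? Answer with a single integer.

C separates as a function of s plus a function of t, so ∇C=0 decouples.
∂C/∂s = -2(s + 3) = 0 at s ∈ {-3}; ∂C/∂t = 12(t - 3)(t - 1)(t + 4) = 0 at t ∈ {-4, 1, 3}.
The Hessian is diagonal: diag(C_ss, C_tt). Second derivatives: C_ss(-3)=-2; C_tt(-4)=420, C_tt(1)=-120, C_tt(3)=168.
Local maxima occur where both diagonal entries negative: (-3, 1). Count: 1.

1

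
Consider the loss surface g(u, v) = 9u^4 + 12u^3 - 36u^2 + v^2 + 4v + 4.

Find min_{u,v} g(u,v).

g(u,v) separates as P(u) + Q(v) + 4, so its minimum is min P + min Q + 4.
P'(u) = 36u(u - 1)(u + 2) vanishes at u ∈ {-2, 0, 1}; Q'(v) = 2v + 4 vanishes at v ∈ {-2}.
Local minima of P (where P''>0): P(-2)=-96, P(1)=-15. Local minima of Q: Q(-2)=-4.
So the global minimum of g is P(-2) + Q(-2) + 4 = -96 − 4 + 4 = -96, attained at (-2, -2).

-96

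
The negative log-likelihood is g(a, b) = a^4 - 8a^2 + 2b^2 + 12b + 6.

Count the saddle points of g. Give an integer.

1

g separates as a function of a plus a function of b, so ∇g=0 decouples.
∂g/∂a = 4a(a - 2)(a + 2) = 0 at a ∈ {-2, 0, 2}; ∂g/∂b = 4(b + 3) = 0 at b ∈ {-3}.
The Hessian is diagonal: diag(g_aa, g_bb). Second derivatives: g_aa(-2)=32, g_aa(0)=-16, g_aa(2)=32; g_bb(-3)=4.
Saddle points occur where the two diagonal entries have opposite signs: (0, -3). Count: 1.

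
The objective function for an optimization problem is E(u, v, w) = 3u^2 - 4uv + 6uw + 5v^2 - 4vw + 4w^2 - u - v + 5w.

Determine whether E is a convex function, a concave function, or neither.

E is quadratic, so its Hessian is the constant matrix H = [[6, -4, 6], [-4, 10, -4], [6, -4, 8]].
Leading principal minors: 6, 44, 88.
All positive ⇒ H ≻ 0 ⇒ convex.

convex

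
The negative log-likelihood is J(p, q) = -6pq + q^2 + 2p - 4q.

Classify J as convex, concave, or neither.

J is quadratic, so its Hessian is the constant matrix H = [[0, -6], [-6, 2]].
det(H) = -36, tr(H) = 2.
det(H) < 0, so H is indefinite: neither convex nor concave.

neither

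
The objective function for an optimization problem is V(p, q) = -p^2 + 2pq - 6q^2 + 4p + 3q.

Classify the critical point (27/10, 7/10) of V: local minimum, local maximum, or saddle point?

The Hessian of V is constant: H = [[-2, 2], [2, -12]].
det(H) = (-2)·(-12) − 2² = 20.
det(H) > 0 and tr(H) = -14 < 0, so H is negative definite and the point is a local maximum.

local maximum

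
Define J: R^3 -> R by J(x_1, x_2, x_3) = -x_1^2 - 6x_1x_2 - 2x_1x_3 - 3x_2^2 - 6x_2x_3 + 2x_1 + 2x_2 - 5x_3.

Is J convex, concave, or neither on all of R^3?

J is quadratic, so its Hessian is the constant matrix H = [[-2, -6, -2], [-6, -6, -6], [-2, -6, 0]].
Leading principal minors: -2, -24, -48.
Neither pattern holds ⇒ H is indefinite ⇒ neither convex nor concave.

neither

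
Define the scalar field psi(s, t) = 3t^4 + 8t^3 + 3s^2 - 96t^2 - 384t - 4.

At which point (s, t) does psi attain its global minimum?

(0, 4)

psi(s,t) separates as P(s) + Q(t) − 4, so its minimum is min P + min Q − 4.
P'(s) = 6s vanishes at s ∈ {0}; Q'(t) = 12(t - 4)(t + 2)(t + 4) vanishes at t ∈ {-4, -2, 4}.
Local minima of P (where P''>0): P(0)=0. Local minima of Q: Q(-4)=256, Q(4)=-1792.
So the global minimum of psi is P(0) + Q(4) − 4 = 0 − 1792 − 4 = -1796, attained at (0, 4).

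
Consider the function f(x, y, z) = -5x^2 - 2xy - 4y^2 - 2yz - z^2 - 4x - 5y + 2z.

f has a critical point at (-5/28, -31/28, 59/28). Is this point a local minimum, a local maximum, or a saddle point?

The Hessian is constant: H = [[-10, -2, 0], [-2, -8, -2], [0, -2, -2]].
Leading principal minors: Δ₁ = -10, Δ₂ = 76, Δ₃ = -112.
The minors alternate sign starting negative (−, +, −), so H is negative definite: a local maximum.

local maximum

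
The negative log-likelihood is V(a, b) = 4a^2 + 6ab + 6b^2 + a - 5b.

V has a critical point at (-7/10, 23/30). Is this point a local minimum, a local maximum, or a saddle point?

local minimum

The Hessian of V is constant: H = [[8, 6], [6, 12]].
det(H) = 8·12 − 6² = 60.
det(H) > 0 and tr(H) = 20 > 0, so H is positive definite and the point is a local minimum.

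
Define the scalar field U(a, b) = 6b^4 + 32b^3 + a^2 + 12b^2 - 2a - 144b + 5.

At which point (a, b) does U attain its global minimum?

(1, 1)

U(a,b) separates as P(a) + Q(b) + 5, so its minimum is min P + min Q + 5.
P'(a) = 2a - 2 vanishes at a ∈ {1}; Q'(b) = 24(b - 1)(b + 2)(b + 3) vanishes at b ∈ {-3, -2, 1}.
Local minima of P (where P''>0): P(1)=-1. Local minima of Q: Q(-3)=162, Q(1)=-94.
So the global minimum of U is P(1) + Q(1) + 5 = -1 − 94 + 5 = -90, attained at (1, 1).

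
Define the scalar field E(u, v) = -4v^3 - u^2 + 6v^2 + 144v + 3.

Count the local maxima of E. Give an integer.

E separates as a function of u plus a function of v, so ∇E=0 decouples.
∂E/∂u = -2u = 0 at u ∈ {0}; ∂E/∂v = -12(v - 4)(v + 3) = 0 at v ∈ {-3, 4}.
The Hessian is diagonal: diag(E_uu, E_vv). Second derivatives: E_uu(0)=-2; E_vv(-3)=84, E_vv(4)=-84.
Local maxima occur where both diagonal entries negative: (0, 4). Count: 1.

1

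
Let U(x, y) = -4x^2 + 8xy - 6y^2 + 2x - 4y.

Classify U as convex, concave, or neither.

concave

U is quadratic, so its Hessian is the constant matrix H = [[-8, 8], [8, -12]].
det(H) = 32, tr(H) = -20.
det(H) > 0 and tr(H) < 0, so H is negative definite everywhere: concave.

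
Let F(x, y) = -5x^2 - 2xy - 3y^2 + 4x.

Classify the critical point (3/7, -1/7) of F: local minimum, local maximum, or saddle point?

local maximum

The Hessian of F is constant: H = [[-10, -2], [-2, -6]].
det(H) = (-10)·(-6) − (-2)² = 56.
det(H) > 0 and tr(H) = -16 < 0, so H is negative definite and the point is a local maximum.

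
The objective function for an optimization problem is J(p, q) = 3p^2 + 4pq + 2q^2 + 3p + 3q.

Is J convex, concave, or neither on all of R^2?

convex

J is quadratic, so its Hessian is the constant matrix H = [[6, 4], [4, 4]].
det(H) = 8, tr(H) = 10.
det(H) > 0 and tr(H) > 0, so H is positive definite everywhere: convex.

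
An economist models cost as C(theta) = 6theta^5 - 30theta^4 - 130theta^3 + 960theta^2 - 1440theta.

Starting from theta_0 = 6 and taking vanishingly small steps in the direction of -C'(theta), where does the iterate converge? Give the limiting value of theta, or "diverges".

4

C'(theta) = 30(theta - 4)(theta - 3)(theta - 1)(theta + 4), so C'(6) = 9000.
Gradient descent moves in the -C' direction, i.e. theta is decreasing.
The nearest critical point in that direction is theta = 4, where C'' = 720 > 0 (a local minimum). The iterate converges there.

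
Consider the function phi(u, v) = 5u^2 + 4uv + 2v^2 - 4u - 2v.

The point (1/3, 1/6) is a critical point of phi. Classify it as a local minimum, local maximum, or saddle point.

local minimum

The Hessian of phi is constant: H = [[10, 4], [4, 4]].
det(H) = 10·4 − 4² = 24.
det(H) > 0 and tr(H) = 14 > 0, so H is positive definite and the point is a local minimum.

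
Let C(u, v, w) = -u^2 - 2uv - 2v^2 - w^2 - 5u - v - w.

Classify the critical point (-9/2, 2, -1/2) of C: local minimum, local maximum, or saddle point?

local maximum

The Hessian is constant: H = [[-2, -2, 0], [-2, -4, 0], [0, 0, -2]].
Leading principal minors: Δ₁ = -2, Δ₂ = 4, Δ₃ = -8.
The minors alternate sign starting negative (−, +, −), so H is negative definite: a local maximum.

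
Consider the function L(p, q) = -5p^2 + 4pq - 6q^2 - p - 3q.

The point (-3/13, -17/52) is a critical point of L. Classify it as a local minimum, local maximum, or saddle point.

local maximum

The Hessian of L is constant: H = [[-10, 4], [4, -12]].
det(H) = (-10)·(-12) − 4² = 104.
det(H) > 0 and tr(H) = -22 < 0, so H is negative definite and the point is a local maximum.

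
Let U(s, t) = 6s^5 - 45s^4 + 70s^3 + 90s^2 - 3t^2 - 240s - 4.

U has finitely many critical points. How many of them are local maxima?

2

U separates as a function of s plus a function of t, so ∇U=0 decouples.
∂U/∂s = 30(s - 4)(s - 2)(s - 1)(s + 1) = 0 at s ∈ {-1, 1, 2, 4}; ∂U/∂t = -6t = 0 at t ∈ {0}.
The Hessian is diagonal: diag(U_ss, U_tt). Second derivatives: U_ss(-1)=-900, U_ss(1)=180, U_ss(2)=-180, U_ss(4)=900; U_tt(0)=-6.
Local maxima occur where both diagonal entries negative: (-1, 0), (2, 0). Count: 2.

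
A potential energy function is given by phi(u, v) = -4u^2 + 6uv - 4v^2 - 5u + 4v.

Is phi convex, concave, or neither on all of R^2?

phi is quadratic, so its Hessian is the constant matrix H = [[-8, 6], [6, -8]].
det(H) = 28, tr(H) = -16.
det(H) > 0 and tr(H) < 0, so H is negative definite everywhere: concave.

concave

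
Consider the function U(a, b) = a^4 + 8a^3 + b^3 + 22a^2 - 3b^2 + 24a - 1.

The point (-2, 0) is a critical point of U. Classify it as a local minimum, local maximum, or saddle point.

local maximum

The mixed partial ∂²U/∂a∂b is 0, so the Hessian at any point is diag(U_aa, U_bb) = diag(4(3a^2 + 12a + 11), 6(b - 1)).
At (-2, 0): H = diag(-4, -6).
Both eigenvalues are negative, so H is negative definite: a local maximum.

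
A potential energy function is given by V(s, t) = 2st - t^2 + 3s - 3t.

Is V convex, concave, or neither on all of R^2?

V is quadratic, so its Hessian is the constant matrix H = [[0, 2], [2, -2]].
det(H) = -4, tr(H) = -2.
det(H) < 0, so H is indefinite: neither convex nor concave.

neither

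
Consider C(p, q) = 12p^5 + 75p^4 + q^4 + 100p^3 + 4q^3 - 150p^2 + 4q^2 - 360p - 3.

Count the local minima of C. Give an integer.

C separates as a function of p plus a function of q, so ∇C=0 decouples.
∂C/∂p = 60(p - 1)(p + 1)(p + 2)(p + 3) = 0 at p ∈ {-3, -2, -1, 1}; ∂C/∂q = 4q(q + 1)(q + 2) = 0 at q ∈ {-2, -1, 0}.
The Hessian is diagonal: diag(C_pp, C_qq). Second derivatives: C_pp(-3)=-480, C_pp(-2)=180, C_pp(-1)=-240, C_pp(1)=1440; C_qq(-2)=8, C_qq(-1)=-4, C_qq(0)=8.
Local minima occur where both diagonal entries positive: (-2, -2), (-2, 0), (1, -2), (1, 0). Count: 4.

4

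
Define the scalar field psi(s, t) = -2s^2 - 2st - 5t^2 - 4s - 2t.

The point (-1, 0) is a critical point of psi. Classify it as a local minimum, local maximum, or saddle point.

The Hessian of psi is constant: H = [[-4, -2], [-2, -10]].
det(H) = (-4)·(-10) − (-2)² = 36.
det(H) > 0 and tr(H) = -14 < 0, so H is negative definite and the point is a local maximum.

local maximum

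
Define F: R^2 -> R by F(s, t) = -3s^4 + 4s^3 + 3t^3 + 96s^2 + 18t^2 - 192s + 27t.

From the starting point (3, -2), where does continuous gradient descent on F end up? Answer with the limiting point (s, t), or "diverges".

(1, -1)

F is separable, so gradient descent decouples: s follows -∂F/∂s, t follows -∂F/∂t.
∂F/∂s = -12(s - 4)(s - 1)(s + 4); at s=3 this is 168, so s decreases.
∂F/∂t = 9(t + 1)(t + 3); at t=-2 this is -9, so t increases.
s converges to its nearest critical value 1 (a local min of the s-part); t converges to -1. The iterate converges to (1, -1).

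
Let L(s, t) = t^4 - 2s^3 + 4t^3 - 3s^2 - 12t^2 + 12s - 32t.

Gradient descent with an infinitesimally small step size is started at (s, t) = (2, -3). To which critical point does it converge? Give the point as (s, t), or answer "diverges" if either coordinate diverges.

L is separable, so gradient descent decouples: s follows -∂L/∂s, t follows -∂L/∂t.
∂L/∂s = -6(s - 1)(s + 2); at s=2 this is -24, so s increases.
∂L/∂t = 4(t - 2)(t + 1)(t + 4); at t=-3 this is 40, so t decreases.
The s-coordinate has no critical point in that direction and runs off to infinity.

diverges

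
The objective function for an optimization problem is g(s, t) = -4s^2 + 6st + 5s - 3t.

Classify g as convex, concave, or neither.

neither

g is quadratic, so its Hessian is the constant matrix H = [[-8, 6], [6, 0]].
det(H) = -36, tr(H) = -8.
det(H) < 0, so H is indefinite: neither convex nor concave.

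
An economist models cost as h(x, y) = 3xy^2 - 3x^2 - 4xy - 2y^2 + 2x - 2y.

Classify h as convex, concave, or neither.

The term 3xy^2 is cubic, so the Hessian is not constant.
∂²h/∂y² = 6x - 4, which takes both signs as x varies (negative for sufficiently negative x). A diagonal entry of the Hessian changing sign means the Hessian is neither positive- nor negative-semidefinite on all of R^2.

neither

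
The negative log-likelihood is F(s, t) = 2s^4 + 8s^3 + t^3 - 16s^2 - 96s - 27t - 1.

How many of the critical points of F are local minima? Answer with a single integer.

2

F separates as a function of s plus a function of t, so ∇F=0 decouples.
∂F/∂s = 8(s - 2)(s + 2)(s + 3) = 0 at s ∈ {-3, -2, 2}; ∂F/∂t = 3(t - 3)(t + 3) = 0 at t ∈ {-3, 3}.
The Hessian is diagonal: diag(F_ss, F_tt). Second derivatives: F_ss(-3)=40, F_ss(-2)=-32, F_ss(2)=160; F_tt(-3)=-18, F_tt(3)=18.
Local minima occur where both diagonal entries positive: (-3, 3), (2, 3). Count: 2.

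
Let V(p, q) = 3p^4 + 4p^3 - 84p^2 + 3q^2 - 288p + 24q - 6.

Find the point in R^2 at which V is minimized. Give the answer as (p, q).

V(p,q) separates as A(p) + B(q) − 6, so its minimum is min A + min B − 6.
A'(p) = 12(p - 4)(p + 2)(p + 3) vanishes at p ∈ {-3, -2, 4}; B'(q) = 6q + 24 vanishes at q ∈ {-4}.
Local minima of A (where A''>0): A(-3)=243, A(4)=-1472. Local minima of B: B(-4)=-48.
So the global minimum of V is A(4) + B(-4) − 6 = -1472 − 48 − 6 = -1526, attained at (4, -4).

(4, -4)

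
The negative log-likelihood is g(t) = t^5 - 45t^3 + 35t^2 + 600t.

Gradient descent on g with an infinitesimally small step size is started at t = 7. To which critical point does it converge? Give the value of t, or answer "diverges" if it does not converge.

4

g'(t) = 5(t - 4)(t - 3)(t + 2)(t + 5), so g'(7) = 6480.
Gradient descent moves in the -g' direction, i.e. t is decreasing.
The nearest critical point in that direction is t = 4, where g'' = 270 > 0 (a local minimum). The iterate converges there.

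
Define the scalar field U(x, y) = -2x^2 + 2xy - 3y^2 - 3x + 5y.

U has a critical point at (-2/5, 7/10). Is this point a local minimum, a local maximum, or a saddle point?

The Hessian of U is constant: H = [[-4, 2], [2, -6]].
det(H) = (-4)·(-6) − 2² = 20.
det(H) > 0 and tr(H) = -10 < 0, so H is negative definite and the point is a local maximum.

local maximum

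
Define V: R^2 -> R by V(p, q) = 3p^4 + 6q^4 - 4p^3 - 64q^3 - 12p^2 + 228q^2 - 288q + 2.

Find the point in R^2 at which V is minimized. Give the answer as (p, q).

(2, 1)

V(p,q) separates as A(p) + B(q) + 2, so its minimum is min A + min B + 2.
A'(p) = 12p(p - 2)(p + 1) vanishes at p ∈ {-1, 0, 2}; B'(q) = 24(q - 4)(q - 3)(q - 1) vanishes at q ∈ {1, 3, 4}.
Local minima of A (where A''>0): A(-1)=-5, A(2)=-32. Local minima of B: B(1)=-118, B(4)=-64.
So the global minimum of V is A(2) + B(1) + 2 = -32 − 118 + 2 = -148, attained at (2, 1).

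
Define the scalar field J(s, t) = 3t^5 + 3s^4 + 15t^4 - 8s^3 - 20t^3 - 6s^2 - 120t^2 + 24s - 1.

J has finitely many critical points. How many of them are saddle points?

6

J separates as a function of s plus a function of t, so ∇J=0 decouples.
∂J/∂s = 12(s - 2)(s - 1)(s + 1) = 0 at s ∈ {-1, 1, 2}; ∂J/∂t = 15t(t - 2)(t + 2)(t + 4) = 0 at t ∈ {-4, -2, 0, 2}.
The Hessian is diagonal: diag(J_ss, J_tt). Second derivatives: J_ss(-1)=72, J_ss(1)=-24, J_ss(2)=36; J_tt(-4)=-720, J_tt(-2)=240, J_tt(0)=-240, J_tt(2)=720.
Saddle points occur where the two diagonal entries have opposite signs: (-1, -4), (-1, 0), (1, -2), (1, 2), (2, -4), (2, 0). Count: 6.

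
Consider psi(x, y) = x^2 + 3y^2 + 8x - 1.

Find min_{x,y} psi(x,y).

-17

psi(x,y) separates as P(x) + Q(y) − 1, so its minimum is min P + min Q − 1.
P'(x) = 2x + 8 vanishes at x ∈ {-4}; Q'(y) = 6y vanishes at y ∈ {0}.
Local minima of P (where P''>0): P(-4)=-16. Local minima of Q: Q(0)=0.
So the global minimum of psi is P(-4) + Q(0) − 1 = -16 + 0 − 1 = -17, attained at (-4, 0).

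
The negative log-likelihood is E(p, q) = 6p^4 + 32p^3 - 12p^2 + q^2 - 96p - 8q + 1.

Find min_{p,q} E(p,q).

E(p,q) separates as A(p) + B(q) + 1, so its minimum is min A + min B + 1.
A'(p) = 24(p - 1)(p + 1)(p + 4) vanishes at p ∈ {-4, -1, 1}; B'(q) = 2q - 8 vanishes at q ∈ {4}.
Local minima of A (where A''>0): A(-4)=-320, A(1)=-70. Local minima of B: B(4)=-16.
So the global minimum of E is A(-4) + B(4) + 1 = -320 − 16 + 1 = -335, attained at (-4, 4).

-335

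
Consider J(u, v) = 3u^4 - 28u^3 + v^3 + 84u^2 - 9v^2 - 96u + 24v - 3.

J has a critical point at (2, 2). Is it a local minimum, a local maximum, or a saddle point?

local maximum

The mixed partial ∂²J/∂u∂v is 0, so the Hessian at any point is diag(J_uu, J_vv) = diag(12(3u^2 - 14u + 14), 6(v - 3)).
At (2, 2): H = diag(-24, -6).
Both eigenvalues are negative, so H is negative definite: a local maximum.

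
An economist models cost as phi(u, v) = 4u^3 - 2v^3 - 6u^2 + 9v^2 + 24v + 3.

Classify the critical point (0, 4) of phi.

The mixed partial ∂²phi/∂u∂v is 0, so the Hessian at any point is diag(phi_uu, phi_vv) = diag(12(2u - 1), 6(-2v + 3)).
At (0, 4): H = diag(-12, -30).
Both eigenvalues are negative, so H is negative definite: a local maximum.

local maximum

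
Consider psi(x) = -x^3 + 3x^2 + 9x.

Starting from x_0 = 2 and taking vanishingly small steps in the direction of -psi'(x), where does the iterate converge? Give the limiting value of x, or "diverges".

-1

psi'(x) = -3(x - 3)(x + 1), so psi'(2) = 9.
Gradient descent moves in the -psi' direction, i.e. x is decreasing.
The nearest critical point in that direction is x = -1, where psi'' = 12 > 0 (a local minimum). The iterate converges there.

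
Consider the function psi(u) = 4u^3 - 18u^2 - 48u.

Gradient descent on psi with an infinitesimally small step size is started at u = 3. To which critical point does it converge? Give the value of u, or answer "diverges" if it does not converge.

psi'(u) = 12(u - 4)(u + 1), so psi'(3) = -48.
Gradient descent moves in the -psi' direction, i.e. u is increasing.
The nearest critical point in that direction is u = 4, where psi'' = 60 > 0 (a local minimum). The iterate converges there.

4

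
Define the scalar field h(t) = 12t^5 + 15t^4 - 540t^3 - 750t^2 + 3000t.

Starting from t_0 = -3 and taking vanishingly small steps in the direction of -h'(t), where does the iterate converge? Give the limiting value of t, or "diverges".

h'(t) = 60(t - 5)(t - 1)(t + 2)(t + 5), so h'(-3) = -3840.
Gradient descent moves in the -h' direction, i.e. t is increasing.
The nearest critical point in that direction is t = -2, where h'' = 3780 > 0 (a local minimum). The iterate converges there.

-2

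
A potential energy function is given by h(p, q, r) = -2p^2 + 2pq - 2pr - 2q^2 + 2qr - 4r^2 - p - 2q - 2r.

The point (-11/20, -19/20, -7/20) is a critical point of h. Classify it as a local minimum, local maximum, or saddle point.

The Hessian is constant: H = [[-4, 2, -2], [2, -4, 2], [-2, 2, -8]].
Leading principal minors: Δ₁ = -4, Δ₂ = 12, Δ₃ = -80.
The minors alternate sign starting negative (−, +, −), so H is negative definite: a local maximum.

local maximum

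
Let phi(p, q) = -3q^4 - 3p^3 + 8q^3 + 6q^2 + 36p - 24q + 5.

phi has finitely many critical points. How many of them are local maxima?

phi separates as a function of p plus a function of q, so ∇phi=0 decouples.
∂phi/∂p = -9(p - 2)(p + 2) = 0 at p ∈ {-2, 2}; ∂phi/∂q = -12(q - 2)(q - 1)(q + 1) = 0 at q ∈ {-1, 1, 2}.
The Hessian is diagonal: diag(phi_pp, phi_qq). Second derivatives: phi_pp(-2)=36, phi_pp(2)=-36; phi_qq(-1)=-72, phi_qq(1)=24, phi_qq(2)=-36.
Local maxima occur where both diagonal entries negative: (2, -1), (2, 2). Count: 2.

2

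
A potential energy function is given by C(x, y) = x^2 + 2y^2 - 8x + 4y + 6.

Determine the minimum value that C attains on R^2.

C(x,y) separates as P(x) + Q(y) + 6, so its minimum is min P + min Q + 6.
P'(x) = 2x - 8 vanishes at x ∈ {4}; Q'(y) = 4y + 4 vanishes at y ∈ {-1}.
Local minima of P (where P''>0): P(4)=-16. Local minima of Q: Q(-1)=-2.
So the global minimum of C is P(4) + Q(-1) + 6 = -16 − 2 + 6 = -12, attained at (4, -1).

-12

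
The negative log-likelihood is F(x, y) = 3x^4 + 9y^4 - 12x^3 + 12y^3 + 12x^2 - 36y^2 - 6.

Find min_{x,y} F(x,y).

F(x,y) separates as P(x) + Q(y) − 6, so its minimum is min P + min Q − 6.
P'(x) = 12x(x - 2)(x - 1) vanishes at x ∈ {0, 1, 2}; Q'(y) = 36y(y - 1)(y + 2) vanishes at y ∈ {-2, 0, 1}.
Local minima of P (where P''>0): P(0)=0, P(2)=0. Local minima of Q: Q(-2)=-96, Q(1)=-15.
So the global minimum of F is P(0) + Q(-2) − 6 = 0 − 96 − 6 = -102, attained at (0, -2).

-102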